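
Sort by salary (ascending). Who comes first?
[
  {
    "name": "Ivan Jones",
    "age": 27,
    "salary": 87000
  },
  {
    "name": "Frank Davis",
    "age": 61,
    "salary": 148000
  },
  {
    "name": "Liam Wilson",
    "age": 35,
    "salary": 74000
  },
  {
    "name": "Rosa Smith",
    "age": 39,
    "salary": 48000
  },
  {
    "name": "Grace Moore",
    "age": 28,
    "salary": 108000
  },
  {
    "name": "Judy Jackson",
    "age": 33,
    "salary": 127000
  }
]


Sort by: salary (ascending)

Sorted order:
  1. Rosa Smith (salary = 48000)
  2. Liam Wilson (salary = 74000)
  3. Ivan Jones (salary = 87000)
  4. Grace Moore (salary = 108000)
  5. Judy Jackson (salary = 127000)
  6. Frank Davis (salary = 148000)

First: Rosa Smith

Rosa Smith


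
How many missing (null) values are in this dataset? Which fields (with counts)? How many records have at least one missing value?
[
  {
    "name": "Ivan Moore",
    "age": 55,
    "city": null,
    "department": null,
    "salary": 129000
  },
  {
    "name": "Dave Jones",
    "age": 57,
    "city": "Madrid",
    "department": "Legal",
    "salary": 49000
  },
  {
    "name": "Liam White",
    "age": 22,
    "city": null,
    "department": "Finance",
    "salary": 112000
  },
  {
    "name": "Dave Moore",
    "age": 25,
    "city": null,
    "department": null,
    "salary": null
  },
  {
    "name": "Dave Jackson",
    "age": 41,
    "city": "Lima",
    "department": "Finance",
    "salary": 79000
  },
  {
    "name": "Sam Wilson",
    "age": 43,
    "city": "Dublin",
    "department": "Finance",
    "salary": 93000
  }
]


Checking for missing (null) values in 6 records:

  Ivan Moore: city, department
  Dave Jones: complete
  Liam White: city
  Dave Moore: city, department, salary
  Dave Jackson: complete
  Sam Wilson: complete

Per field:
  name: 0 missing
  age: 0 missing
  city: 3 missing
  department: 2 missing
  salary: 1 missing

Total missing values: 6
Records with any missing: 3

6 missing values (city: 3, department: 2, salary: 1); 3 incomplete records


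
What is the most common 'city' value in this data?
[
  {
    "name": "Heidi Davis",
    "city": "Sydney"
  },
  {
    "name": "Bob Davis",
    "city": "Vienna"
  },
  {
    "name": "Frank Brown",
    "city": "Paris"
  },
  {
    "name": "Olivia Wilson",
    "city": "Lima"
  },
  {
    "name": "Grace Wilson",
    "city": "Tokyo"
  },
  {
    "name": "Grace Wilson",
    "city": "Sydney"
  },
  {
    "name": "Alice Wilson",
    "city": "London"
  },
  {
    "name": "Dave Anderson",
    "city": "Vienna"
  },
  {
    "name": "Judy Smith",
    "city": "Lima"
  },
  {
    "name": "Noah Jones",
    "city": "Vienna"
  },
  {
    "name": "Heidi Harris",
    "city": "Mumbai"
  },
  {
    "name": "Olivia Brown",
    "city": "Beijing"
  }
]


Counting 'city' values across 12 records:

  Vienna: 3 ###
  Sydney: 2 ##
  Lima: 2 ##
  Paris: 1 #
  Tokyo: 1 #
  London: 1 #
  Mumbai: 1 #
  Beijing: 1 #

Most common: Vienna (3 times)

Vienna (3 times)


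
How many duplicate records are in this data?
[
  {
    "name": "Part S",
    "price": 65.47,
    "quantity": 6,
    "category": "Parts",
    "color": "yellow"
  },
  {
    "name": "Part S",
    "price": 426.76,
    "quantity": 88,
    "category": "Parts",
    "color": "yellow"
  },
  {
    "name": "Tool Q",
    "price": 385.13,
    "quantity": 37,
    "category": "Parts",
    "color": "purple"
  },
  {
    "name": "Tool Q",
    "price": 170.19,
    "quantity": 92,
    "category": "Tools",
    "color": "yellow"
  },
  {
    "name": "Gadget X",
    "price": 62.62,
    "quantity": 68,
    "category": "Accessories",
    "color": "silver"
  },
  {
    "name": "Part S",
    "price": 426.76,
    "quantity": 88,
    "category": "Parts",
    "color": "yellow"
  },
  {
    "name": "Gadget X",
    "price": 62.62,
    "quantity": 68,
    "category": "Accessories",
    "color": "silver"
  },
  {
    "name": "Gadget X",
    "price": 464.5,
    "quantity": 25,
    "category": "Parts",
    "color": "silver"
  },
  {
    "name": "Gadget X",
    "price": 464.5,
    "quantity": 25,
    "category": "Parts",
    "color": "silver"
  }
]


Checking 9 records for duplicates:

  Row 1: Part S ($65.47, qty 6)
  Row 2: Part S ($426.76, qty 88)
  Row 3: Tool Q ($385.13, qty 37)
  Row 4: Tool Q ($170.19, qty 92)
  Row 5: Gadget X ($62.62, qty 68)
  Row 6: Part S ($426.76, qty 88) <-- DUPLICATE
  Row 7: Gadget X ($62.62, qty 68) <-- DUPLICATE
  Row 8: Gadget X ($464.5, qty 25)
  Row 9: Gadget X ($464.5, qty 25) <-- DUPLICATE

Duplicates found: 3
Unique records: 6

3 duplicates, 6 unique


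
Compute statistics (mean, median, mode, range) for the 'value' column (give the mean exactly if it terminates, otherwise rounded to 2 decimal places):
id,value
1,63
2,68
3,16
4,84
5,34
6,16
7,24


Data: [63, 68, 16, 84, 34, 16, 24]
Count: 7
Sum: 305
Mean: 305/7 ≈ 43.57 (rounded to 2 decimal places)
Sorted: [16, 16, 24, 34, 63, 68, 84]
Median: 34.0
Mode: 16 (2 times)
Range: 84 - 16 = 68
Min: 16, Max: 84

mean≈43.57, median=34.0, mode=16, range=68


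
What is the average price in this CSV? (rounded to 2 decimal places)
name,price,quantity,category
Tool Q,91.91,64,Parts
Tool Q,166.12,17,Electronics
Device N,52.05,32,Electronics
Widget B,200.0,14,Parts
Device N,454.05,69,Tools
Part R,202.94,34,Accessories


Computing average price:
Values: [91.91, 166.12, 52.05, 200.0, 454.05, 202.94]
Sum = 1167.07
Count = 6
Average = 1167.07/6 ≈ 194.51 (rounded to 2 decimal places)

194.51


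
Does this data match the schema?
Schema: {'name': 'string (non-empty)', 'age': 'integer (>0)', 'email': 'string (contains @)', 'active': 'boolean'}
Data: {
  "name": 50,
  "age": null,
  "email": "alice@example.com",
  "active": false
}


Validating each field against schema:
  name: FAIL (50 is not a string)
  age: FAIL (null is not an integer)
  email: OK (string with @)
  active: OK (boolean)

Result: INVALID (2 errors: name, age)

INVALID (2 errors: name, age)


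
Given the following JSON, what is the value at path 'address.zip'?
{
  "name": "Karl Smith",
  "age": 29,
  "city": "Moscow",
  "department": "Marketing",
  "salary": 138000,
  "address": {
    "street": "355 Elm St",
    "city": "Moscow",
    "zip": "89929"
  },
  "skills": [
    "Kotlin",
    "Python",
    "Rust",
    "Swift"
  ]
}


Query: address.zip
Path: address -> zip
Value: 89929

89929


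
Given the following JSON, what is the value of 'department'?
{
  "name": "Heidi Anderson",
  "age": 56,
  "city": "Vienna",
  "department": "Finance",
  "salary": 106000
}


Looking up field 'department'
Value: Finance

Finance


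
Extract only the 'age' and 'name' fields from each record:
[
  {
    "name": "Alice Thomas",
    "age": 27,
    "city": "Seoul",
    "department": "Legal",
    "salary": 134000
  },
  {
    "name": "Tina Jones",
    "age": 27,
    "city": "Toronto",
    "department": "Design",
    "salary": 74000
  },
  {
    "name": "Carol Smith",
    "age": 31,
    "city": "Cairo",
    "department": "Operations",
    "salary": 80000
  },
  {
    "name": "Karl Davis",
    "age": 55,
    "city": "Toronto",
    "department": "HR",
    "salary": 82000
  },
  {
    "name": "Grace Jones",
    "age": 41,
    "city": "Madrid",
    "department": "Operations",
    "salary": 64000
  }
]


Original: 5 records with fields: name, age, city, department, salary
Keep: ['age', 'name']
Drop: ['city', 'department', 'salary']
Result: 5 records, 2 fields each

[
  {
    "age": 27,
    "name": "Alice Thomas"
  },
  {
    "age": 27,
    "name": "Tina Jones"
  },
  {
    "age": 31,
    "name": "Carol Smith"
  },
  {
    "age": 55,
    "name": "Karl Davis"
  },
  {
    "age": 41,
    "name": "Grace Jones"
  }
]


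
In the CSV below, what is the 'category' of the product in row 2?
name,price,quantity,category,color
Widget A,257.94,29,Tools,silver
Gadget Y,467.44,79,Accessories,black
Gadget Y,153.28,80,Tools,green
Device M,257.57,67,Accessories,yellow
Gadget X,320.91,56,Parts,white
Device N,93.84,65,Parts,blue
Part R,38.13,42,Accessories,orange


Query: Row 2 ('Gadget Y'), column 'category'
Value: Accessories

Accessories


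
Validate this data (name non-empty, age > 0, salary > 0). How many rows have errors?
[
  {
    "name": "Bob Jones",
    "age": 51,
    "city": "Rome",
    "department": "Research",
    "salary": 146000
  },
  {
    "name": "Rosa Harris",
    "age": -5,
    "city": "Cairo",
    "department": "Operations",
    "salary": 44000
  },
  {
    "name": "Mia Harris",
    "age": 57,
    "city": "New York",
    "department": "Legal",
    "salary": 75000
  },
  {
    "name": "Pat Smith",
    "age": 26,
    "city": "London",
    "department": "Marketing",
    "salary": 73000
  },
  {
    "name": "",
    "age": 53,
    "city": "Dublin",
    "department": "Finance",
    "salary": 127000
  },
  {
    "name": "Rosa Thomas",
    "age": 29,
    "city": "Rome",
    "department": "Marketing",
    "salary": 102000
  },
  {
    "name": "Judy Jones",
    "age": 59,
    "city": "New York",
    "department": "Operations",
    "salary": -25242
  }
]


Validating 7 records:
Rules: name non-empty, age > 0, salary > 0

  Row 1 (Bob Jones): OK
  Row 2 (Rosa Harris): negative age: -5
  Row 3 (Mia Harris): OK
  Row 4 (Pat Smith): OK
  Row 5 (???): empty name
  Row 6 (Rosa Thomas): OK
  Row 7 (Judy Jones): negative salary: -25242

Total errors: 3

3 errors


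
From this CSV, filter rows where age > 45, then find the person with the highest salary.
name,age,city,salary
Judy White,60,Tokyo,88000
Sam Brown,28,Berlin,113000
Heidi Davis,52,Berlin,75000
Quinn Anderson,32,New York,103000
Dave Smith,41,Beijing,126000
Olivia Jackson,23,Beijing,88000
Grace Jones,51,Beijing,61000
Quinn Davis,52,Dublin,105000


Filter: age > 45
Sort by: salary (descending)

Filtered records (4):
  Quinn Davis, age 52, salary $105000
  Judy White, age 60, salary $88000
  Heidi Davis, age 52, salary $75000
  Grace Jones, age 51, salary $61000

Highest salary: Quinn Davis ($105000)

Quinn Davis


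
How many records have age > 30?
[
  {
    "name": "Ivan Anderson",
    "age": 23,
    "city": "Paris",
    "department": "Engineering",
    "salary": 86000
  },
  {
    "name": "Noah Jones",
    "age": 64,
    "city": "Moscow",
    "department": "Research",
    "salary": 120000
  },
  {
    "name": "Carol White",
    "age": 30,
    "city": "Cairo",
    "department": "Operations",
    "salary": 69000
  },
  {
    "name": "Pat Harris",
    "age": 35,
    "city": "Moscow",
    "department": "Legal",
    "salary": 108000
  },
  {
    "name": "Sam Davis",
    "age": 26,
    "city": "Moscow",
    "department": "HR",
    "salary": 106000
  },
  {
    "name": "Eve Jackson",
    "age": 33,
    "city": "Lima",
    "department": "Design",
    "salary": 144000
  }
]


Data: 6 records
Condition: age > 30

Checking each record:
  Ivan Anderson: 23
  Noah Jones: 64 MATCH
  Carol White: 30
  Pat Harris: 35 MATCH
  Sam Davis: 26
  Eve Jackson: 33 MATCH

Count: 3

3


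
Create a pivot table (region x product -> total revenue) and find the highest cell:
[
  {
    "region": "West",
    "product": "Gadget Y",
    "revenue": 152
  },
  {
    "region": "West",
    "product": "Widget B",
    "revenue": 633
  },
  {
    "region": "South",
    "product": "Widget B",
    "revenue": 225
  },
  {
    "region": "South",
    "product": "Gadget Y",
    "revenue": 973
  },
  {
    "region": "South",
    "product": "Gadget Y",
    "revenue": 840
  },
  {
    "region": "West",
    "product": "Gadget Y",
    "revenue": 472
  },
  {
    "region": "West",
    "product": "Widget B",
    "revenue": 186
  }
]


Pivot: region (rows) x product (columns) -> total revenue

     Gadget Y      Widget B    
South         1813           225  
West           624           819  

Highest: South / Gadget Y = $1813

South / Gadget Y = $1813


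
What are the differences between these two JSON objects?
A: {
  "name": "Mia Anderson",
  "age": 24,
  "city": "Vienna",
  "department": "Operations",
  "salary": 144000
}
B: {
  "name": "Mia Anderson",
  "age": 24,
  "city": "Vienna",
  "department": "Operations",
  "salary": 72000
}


Comparing each field (in key order):
  name: same
  age: same
  city: same
  department: same
  salary: DIFFERENT
Differences:
  salary: 144000 -> 72000

1 field(s) changed

1 change: salary


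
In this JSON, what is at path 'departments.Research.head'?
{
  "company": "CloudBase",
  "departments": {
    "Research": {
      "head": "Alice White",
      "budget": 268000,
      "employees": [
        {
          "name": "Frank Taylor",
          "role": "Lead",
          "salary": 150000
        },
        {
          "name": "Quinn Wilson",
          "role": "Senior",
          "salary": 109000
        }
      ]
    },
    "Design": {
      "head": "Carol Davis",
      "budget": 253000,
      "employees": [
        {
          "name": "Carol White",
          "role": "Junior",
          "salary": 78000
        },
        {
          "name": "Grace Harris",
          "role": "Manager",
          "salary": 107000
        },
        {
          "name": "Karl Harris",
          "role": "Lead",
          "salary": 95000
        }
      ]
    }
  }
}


Path: departments.Research.head

Navigate:
  -> departments
  -> Research
  -> head = 'Alice White'

Alice White


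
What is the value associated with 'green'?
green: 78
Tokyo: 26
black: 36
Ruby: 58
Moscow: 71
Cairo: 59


Looking up key 'green'
Value: 78

78


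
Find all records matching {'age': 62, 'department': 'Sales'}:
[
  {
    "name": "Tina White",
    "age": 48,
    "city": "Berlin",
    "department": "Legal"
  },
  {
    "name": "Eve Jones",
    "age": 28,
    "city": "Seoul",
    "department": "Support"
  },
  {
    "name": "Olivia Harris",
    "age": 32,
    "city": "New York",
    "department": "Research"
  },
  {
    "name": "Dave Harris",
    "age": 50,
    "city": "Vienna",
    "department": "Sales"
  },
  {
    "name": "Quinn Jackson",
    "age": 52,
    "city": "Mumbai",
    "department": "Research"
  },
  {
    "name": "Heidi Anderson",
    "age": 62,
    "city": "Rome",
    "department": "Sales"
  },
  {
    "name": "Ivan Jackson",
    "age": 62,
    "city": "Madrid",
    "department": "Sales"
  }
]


Search criteria: {'age': 62, 'department': 'Sales'}

Checking 7 records:
  Tina White: {age: 48, department: Legal}
  Eve Jones: {age: 28, department: Support}
  Olivia Harris: {age: 32, department: Research}
  Dave Harris: {age: 50, department: Sales}
  Quinn Jackson: {age: 52, department: Research}
  Heidi Anderson: {age: 62, department: Sales} <-- MATCH
  Ivan Jackson: {age: 62, department: Sales} <-- MATCH

Matches: ["Heidi Anderson", "Ivan Jackson"]

["Heidi Anderson", "Ivan Jackson"]


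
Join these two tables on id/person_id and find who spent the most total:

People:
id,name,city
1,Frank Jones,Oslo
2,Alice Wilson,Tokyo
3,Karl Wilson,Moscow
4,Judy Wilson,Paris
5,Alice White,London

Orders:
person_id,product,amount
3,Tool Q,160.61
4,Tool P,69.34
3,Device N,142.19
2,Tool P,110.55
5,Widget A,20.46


Join on: people.id = orders.person_id

Joined rows:
  Karl Wilson (Moscow) bought Tool Q for $160.61
  Judy Wilson (Paris) bought Tool P for $69.34
  Karl Wilson (Moscow) bought Device N for $142.19
  Alice Wilson (Tokyo) bought Tool P for $110.55
  Alice White (London) bought Widget A for $20.46

Total per person:
  Karl Wilson: $302.80
  Alice Wilson: $110.55
  Judy Wilson: $69.34
  Alice White: $20.46

Top spender: Karl Wilson ($302.80)

Karl Wilson ($302.80)


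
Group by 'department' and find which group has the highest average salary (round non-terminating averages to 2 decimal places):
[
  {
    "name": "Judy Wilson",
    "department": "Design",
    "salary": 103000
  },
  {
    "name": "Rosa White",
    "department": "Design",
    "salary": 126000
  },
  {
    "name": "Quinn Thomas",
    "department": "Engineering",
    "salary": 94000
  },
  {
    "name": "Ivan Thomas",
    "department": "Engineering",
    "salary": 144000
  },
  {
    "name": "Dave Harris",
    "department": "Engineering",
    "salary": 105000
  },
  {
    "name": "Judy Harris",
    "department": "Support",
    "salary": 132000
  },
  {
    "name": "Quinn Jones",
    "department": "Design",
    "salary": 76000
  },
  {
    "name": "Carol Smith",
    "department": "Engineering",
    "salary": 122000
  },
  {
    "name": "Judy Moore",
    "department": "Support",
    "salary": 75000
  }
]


Group by: department

Groups:
  Design: 3 people, avg salary = 305000/3 ≈ $101666.67
  Engineering: 4 people, avg salary = 465000/4 = $116250
  Support: 2 people, avg salary = 207000/2 = $103500

Highest average salary: Engineering ($116250)

Engineering ($116250)


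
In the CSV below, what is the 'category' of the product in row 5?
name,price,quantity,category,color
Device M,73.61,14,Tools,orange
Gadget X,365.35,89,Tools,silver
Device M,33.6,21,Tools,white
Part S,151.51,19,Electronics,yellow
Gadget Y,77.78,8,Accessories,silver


Query: Row 5 ('Gadget Y'), column 'category'
Value: Accessories

Accessories


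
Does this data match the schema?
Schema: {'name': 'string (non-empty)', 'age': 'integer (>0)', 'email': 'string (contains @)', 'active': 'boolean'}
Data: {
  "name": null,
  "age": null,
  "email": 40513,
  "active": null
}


Validating each field against schema:
  name: FAIL (null is not a string)
  age: FAIL (null is not an integer)
  email: FAIL (40513 is not a string)
  active: FAIL (null is not a boolean)

Result: INVALID (4 errors: name, age, email, active)

INVALID (4 errors: name, age, email, active)


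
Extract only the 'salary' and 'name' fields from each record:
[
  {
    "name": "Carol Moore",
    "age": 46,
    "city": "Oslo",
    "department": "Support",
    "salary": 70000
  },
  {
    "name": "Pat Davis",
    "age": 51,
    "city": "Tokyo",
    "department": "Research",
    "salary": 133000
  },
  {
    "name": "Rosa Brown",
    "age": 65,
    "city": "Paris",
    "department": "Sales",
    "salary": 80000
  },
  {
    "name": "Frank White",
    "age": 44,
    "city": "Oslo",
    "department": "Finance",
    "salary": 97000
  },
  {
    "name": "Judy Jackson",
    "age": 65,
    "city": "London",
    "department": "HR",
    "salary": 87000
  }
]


Original: 5 records with fields: name, age, city, department, salary
Keep: ['salary', 'name']
Drop: ['age', 'city', 'department']
Result: 5 records, 2 fields each

[
  {
    "salary": 70000,
    "name": "Carol Moore"
  },
  {
    "salary": 133000,
    "name": "Pat Davis"
  },
  {
    "salary": 80000,
    "name": "Rosa Brown"
  },
  {
    "salary": 97000,
    "name": "Frank White"
  },
  {
    "salary": 87000,
    "name": "Judy Jackson"
  }
]


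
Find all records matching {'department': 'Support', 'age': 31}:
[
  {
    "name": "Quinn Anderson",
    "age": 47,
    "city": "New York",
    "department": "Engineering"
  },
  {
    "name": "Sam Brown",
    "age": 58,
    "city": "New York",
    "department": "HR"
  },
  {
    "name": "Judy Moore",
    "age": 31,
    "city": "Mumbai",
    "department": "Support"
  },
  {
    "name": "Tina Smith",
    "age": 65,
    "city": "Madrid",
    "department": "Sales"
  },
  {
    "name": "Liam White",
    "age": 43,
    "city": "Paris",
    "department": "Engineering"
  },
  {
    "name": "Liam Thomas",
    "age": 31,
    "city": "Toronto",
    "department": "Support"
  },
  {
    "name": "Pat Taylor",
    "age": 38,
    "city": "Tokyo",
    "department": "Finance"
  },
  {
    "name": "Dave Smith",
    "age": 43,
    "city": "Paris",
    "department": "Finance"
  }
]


Search criteria: {'department': 'Support', 'age': 31}

Checking 8 records:
  Quinn Anderson: {department: Engineering, age: 47}
  Sam Brown: {department: HR, age: 58}
  Judy Moore: {department: Support, age: 31} <-- MATCH
  Tina Smith: {department: Sales, age: 65}
  Liam White: {department: Engineering, age: 43}
  Liam Thomas: {department: Support, age: 31} <-- MATCH
  Pat Taylor: {department: Finance, age: 38}
  Dave Smith: {department: Finance, age: 43}

Matches: ["Judy Moore", "Liam Thomas"]

["Judy Moore", "Liam Thomas"]


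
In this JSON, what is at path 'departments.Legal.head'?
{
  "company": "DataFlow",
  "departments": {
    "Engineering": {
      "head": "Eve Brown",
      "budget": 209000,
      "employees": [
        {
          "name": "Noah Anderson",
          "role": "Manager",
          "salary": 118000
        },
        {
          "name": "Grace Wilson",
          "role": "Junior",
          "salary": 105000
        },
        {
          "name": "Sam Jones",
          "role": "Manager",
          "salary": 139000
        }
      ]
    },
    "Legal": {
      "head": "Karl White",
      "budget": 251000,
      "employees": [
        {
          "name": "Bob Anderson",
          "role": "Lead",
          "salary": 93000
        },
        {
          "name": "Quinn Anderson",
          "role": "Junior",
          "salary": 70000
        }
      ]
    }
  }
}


Path: departments.Legal.head

Navigate:
  -> departments
  -> Legal
  -> head = 'Karl White'

Karl White


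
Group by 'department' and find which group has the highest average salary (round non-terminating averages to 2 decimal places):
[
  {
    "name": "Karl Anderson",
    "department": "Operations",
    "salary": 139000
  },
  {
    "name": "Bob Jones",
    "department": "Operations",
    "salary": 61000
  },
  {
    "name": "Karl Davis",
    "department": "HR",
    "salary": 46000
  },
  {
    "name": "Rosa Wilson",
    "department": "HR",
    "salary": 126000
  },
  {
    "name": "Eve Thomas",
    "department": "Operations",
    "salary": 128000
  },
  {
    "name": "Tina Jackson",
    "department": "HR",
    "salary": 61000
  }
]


Group by: department

Groups:
  HR: 3 people, avg salary = 233000/3 ≈ $77666.67
  Operations: 3 people, avg salary = 328000/3 ≈ $109333.33

Highest average salary: Operations (≈$109333.33)

Operations (≈$109333.33)


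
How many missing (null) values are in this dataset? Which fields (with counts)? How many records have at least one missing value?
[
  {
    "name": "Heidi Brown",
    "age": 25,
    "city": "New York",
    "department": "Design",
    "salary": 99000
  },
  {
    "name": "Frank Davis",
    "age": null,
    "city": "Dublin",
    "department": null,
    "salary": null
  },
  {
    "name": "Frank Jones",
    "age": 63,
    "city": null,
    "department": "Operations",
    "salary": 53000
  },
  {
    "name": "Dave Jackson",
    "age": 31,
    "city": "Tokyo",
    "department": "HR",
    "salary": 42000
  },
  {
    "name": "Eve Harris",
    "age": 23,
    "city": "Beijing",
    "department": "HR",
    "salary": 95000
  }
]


Checking for missing (null) values in 5 records:

  Heidi Brown: complete
  Frank Davis: age, department, salary
  Frank Jones: city
  Dave Jackson: complete
  Eve Harris: complete

Per field:
  name: 0 missing
  age: 1 missing
  city: 1 missing
  department: 1 missing
  salary: 1 missing

Total missing values: 4
Records with any missing: 2

4 missing values (age: 1, city: 1, department: 1, salary: 1); 2 incomplete records


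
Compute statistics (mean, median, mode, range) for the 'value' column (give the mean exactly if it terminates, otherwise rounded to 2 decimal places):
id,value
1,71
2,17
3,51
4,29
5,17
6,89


Data: [71, 17, 51, 29, 17, 89]
Count: 6
Sum: 274
Mean: 274/6 ≈ 45.67 (rounded to 2 decimal places)
Sorted: [17, 17, 29, 51, 71, 89]
Median: 40.0
Mode: 17 (2 times)
Range: 89 - 17 = 72
Min: 17, Max: 89

mean≈45.67, median=40.0, mode=17, range=72


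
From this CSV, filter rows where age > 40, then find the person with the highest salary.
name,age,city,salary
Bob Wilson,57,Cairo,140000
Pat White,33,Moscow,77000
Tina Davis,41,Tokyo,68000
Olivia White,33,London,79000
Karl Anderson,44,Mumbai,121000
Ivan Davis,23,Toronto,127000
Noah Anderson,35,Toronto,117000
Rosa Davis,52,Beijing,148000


Filter: age > 40
Sort by: salary (descending)

Filtered records (4):
  Rosa Davis, age 52, salary $148000
  Bob Wilson, age 57, salary $140000
  Karl Anderson, age 44, salary $121000
  Tina Davis, age 41, salary $68000

Highest salary: Rosa Davis ($148000)

Rosa Davis


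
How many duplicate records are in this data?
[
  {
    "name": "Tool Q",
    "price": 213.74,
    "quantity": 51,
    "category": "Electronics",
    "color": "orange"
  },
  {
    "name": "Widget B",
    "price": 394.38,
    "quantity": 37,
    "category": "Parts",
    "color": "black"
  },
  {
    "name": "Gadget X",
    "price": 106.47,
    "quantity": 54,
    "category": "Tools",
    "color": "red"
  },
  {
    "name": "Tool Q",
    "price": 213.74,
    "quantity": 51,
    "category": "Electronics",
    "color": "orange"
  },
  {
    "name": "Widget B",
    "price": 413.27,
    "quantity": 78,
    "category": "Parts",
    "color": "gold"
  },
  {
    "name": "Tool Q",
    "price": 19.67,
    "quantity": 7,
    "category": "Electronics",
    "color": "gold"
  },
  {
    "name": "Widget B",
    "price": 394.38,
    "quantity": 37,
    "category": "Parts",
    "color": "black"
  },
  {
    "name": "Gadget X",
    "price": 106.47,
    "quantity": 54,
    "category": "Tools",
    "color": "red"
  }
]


Checking 8 records for duplicates:

  Row 1: Tool Q ($213.74, qty 51)
  Row 2: Widget B ($394.38, qty 37)
  Row 3: Gadget X ($106.47, qty 54)
  Row 4: Tool Q ($213.74, qty 51) <-- DUPLICATE
  Row 5: Widget B ($413.27, qty 78)
  Row 6: Tool Q ($19.67, qty 7)
  Row 7: Widget B ($394.38, qty 37) <-- DUPLICATE
  Row 8: Gadget X ($106.47, qty 54) <-- DUPLICATE

Duplicates found: 3
Unique records: 5

3 duplicates, 5 unique


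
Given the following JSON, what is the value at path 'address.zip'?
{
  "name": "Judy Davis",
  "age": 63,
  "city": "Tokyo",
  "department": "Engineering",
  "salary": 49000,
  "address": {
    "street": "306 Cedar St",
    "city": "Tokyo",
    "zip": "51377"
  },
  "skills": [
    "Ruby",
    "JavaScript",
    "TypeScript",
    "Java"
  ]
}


Query: address.zip
Path: address -> zip
Value: 51377

51377


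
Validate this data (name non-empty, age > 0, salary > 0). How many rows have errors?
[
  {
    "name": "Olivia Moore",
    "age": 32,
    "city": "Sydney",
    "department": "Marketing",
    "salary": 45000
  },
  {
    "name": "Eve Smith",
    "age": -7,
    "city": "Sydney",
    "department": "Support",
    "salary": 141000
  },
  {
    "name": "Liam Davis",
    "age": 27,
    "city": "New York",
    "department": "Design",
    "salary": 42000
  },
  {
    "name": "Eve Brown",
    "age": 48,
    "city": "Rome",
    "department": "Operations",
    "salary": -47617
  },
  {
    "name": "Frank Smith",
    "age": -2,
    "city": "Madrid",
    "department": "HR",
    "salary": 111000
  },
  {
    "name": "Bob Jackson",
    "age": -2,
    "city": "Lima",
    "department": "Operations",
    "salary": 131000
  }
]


Validating 6 records:
Rules: name non-empty, age > 0, salary > 0

  Row 1 (Olivia Moore): OK
  Row 2 (Eve Smith): negative age: -7
  Row 3 (Liam Davis): OK
  Row 4 (Eve Brown): negative salary: -47617
  Row 5 (Frank Smith): negative age: -2
  Row 6 (Bob Jackson): negative age: -2

Total errors: 4

4 errors


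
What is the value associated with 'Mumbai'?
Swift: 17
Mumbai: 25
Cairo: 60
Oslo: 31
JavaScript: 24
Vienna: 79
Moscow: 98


Looking up key 'Mumbai'
Value: 25

25


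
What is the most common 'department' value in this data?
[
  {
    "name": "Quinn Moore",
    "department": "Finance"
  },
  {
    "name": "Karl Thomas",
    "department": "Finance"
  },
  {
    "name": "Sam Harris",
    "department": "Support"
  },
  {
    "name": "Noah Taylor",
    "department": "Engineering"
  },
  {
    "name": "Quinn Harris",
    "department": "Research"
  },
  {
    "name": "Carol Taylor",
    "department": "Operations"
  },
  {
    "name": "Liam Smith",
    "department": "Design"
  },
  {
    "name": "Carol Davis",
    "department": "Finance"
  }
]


Counting 'department' values across 8 records:

  Finance: 3 ###
  Support: 1 #
  Engineering: 1 #
  Research: 1 #
  Operations: 1 #
  Design: 1 #

Most common: Finance (3 times)

Finance (3 times)


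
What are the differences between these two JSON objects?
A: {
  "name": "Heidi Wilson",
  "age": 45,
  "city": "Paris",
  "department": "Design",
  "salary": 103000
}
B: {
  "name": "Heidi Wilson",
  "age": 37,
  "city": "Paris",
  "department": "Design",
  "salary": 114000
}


Comparing each field (in key order):
  name: same
  age: DIFFERENT
  city: same
  department: same
  salary: DIFFERENT
Differences:
  age: 45 -> 37
  salary: 103000 -> 114000

2 field(s) changed

2 changes: age, salary


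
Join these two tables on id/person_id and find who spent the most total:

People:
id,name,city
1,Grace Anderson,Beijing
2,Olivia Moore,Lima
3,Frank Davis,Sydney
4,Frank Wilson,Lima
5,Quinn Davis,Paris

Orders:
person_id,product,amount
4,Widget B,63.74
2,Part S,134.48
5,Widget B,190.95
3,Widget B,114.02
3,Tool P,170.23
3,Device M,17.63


Join on: people.id = orders.person_id

Joined rows:
  Frank Wilson (Lima) bought Widget B for $63.74
  Olivia Moore (Lima) bought Part S for $134.48
  Quinn Davis (Paris) bought Widget B for $190.95
  Frank Davis (Sydney) bought Widget B for $114.02
  Frank Davis (Sydney) bought Tool P for $170.23
  Frank Davis (Sydney) bought Device M for $17.63

Total per person:
  Frank Davis: $301.88
  Quinn Davis: $190.95
  Olivia Moore: $134.48
  Frank Wilson: $63.74

Top spender: Frank Davis ($301.88)

Frank Davis ($301.88)


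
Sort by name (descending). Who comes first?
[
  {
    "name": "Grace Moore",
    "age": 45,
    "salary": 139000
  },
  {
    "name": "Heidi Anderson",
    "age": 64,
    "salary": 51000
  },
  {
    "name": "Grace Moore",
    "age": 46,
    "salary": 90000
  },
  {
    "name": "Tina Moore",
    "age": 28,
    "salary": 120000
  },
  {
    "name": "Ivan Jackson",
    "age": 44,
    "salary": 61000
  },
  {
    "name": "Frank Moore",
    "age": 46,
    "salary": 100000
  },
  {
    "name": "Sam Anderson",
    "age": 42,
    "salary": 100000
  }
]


Sort by: name (descending)

Sorted order:
  1. Tina Moore (name = Tina Moore)
  2. Sam Anderson (name = Sam Anderson)
  3. Ivan Jackson (name = Ivan Jackson)
  4. Heidi Anderson (name = Heidi Anderson)
  5. Grace Moore (name = Grace Moore)
  6. Grace Moore (name = Grace Moore)
  7. Frank Moore (name = Frank Moore)

First: Tina Moore

Tina Moore


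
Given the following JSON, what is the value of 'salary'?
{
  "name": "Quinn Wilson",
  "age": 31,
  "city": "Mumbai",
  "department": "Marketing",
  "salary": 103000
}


Looking up field 'salary'
Value: 103000

103000


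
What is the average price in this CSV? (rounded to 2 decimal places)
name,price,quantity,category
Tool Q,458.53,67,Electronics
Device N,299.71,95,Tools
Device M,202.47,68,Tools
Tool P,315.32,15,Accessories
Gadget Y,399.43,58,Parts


Computing average price:
Values: [458.53, 299.71, 202.47, 315.32, 399.43]
Sum = 1675.46
Count = 5
Average = 1675.46/5 = 335.092 exactly -> 335.09 (rounded half-up to 2 decimal places)

335.09


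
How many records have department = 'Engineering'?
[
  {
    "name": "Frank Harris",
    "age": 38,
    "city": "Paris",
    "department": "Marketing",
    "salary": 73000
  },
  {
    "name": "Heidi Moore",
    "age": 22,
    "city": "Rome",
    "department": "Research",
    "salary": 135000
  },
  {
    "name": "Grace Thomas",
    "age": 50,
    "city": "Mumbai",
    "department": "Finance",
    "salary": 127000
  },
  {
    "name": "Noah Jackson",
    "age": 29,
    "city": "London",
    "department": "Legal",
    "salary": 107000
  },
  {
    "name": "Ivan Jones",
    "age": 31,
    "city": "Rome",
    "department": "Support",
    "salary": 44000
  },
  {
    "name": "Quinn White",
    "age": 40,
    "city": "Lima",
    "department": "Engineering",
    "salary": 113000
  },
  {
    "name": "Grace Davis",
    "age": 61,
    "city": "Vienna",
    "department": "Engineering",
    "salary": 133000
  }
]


Data: 7 records
Condition: department = 'Engineering'

Checking each record:
  Frank Harris: Marketing
  Heidi Moore: Research
  Grace Thomas: Finance
  Noah Jackson: Legal
  Ivan Jones: Support
  Quinn White: Engineering MATCH
  Grace Davis: Engineering MATCH

Count: 2

2


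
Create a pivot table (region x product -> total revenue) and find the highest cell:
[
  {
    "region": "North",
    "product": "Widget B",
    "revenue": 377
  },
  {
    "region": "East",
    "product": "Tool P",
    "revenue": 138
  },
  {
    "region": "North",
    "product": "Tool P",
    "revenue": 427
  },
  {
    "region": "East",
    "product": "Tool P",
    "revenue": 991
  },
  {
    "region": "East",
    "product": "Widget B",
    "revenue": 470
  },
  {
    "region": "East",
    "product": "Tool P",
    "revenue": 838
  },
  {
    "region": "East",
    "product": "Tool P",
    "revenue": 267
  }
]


Pivot: region (rows) x product (columns) -> total revenue

     Tool P        Widget B    
East          2234           470  
North          427           377  

Highest: East / Tool P = $2234

East / Tool P = $2234


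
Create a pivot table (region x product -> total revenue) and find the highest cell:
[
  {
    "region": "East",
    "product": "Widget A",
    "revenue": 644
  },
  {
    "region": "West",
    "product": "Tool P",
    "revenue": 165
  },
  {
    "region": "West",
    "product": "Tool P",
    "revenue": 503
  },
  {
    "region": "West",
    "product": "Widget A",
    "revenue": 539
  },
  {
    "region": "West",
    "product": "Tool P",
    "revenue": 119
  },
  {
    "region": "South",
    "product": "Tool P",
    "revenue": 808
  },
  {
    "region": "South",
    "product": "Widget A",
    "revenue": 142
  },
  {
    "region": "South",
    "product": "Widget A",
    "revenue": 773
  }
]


Pivot: region (rows) x product (columns) -> total revenue

     Tool P        Widget A    
East             0           644  
South          808           915  
West           787           539  

Highest: South / Widget A = $915

South / Widget A = $915


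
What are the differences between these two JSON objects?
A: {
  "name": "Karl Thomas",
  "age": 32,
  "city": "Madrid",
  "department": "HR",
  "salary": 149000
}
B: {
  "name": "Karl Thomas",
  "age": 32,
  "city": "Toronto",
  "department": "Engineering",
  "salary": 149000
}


Comparing each field (in key order):
  name: same
  age: same
  city: DIFFERENT
  department: DIFFERENT
  salary: same
Differences:
  city: Madrid -> Toronto
  department: HR -> Engineering

2 field(s) changed

2 changes: city, department


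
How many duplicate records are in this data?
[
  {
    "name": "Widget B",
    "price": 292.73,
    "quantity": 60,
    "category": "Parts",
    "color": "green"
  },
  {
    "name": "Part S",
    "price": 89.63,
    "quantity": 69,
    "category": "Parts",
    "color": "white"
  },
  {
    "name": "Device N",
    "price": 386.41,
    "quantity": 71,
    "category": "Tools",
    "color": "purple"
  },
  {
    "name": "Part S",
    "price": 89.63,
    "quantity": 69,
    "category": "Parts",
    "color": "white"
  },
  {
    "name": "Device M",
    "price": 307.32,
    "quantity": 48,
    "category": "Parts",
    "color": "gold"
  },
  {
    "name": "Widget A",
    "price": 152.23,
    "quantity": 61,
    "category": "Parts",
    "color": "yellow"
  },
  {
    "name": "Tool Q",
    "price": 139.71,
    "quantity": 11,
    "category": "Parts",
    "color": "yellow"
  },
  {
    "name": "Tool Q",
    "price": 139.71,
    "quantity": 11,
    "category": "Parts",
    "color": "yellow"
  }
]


Checking 8 records for duplicates:

  Row 1: Widget B ($292.73, qty 60)
  Row 2: Part S ($89.63, qty 69)
  Row 3: Device N ($386.41, qty 71)
  Row 4: Part S ($89.63, qty 69) <-- DUPLICATE
  Row 5: Device M ($307.32, qty 48)
  Row 6: Widget A ($152.23, qty 61)
  Row 7: Tool Q ($139.71, qty 11)
  Row 8: Tool Q ($139.71, qty 11) <-- DUPLICATE

Duplicates found: 2
Unique records: 6

2 duplicates, 6 unique


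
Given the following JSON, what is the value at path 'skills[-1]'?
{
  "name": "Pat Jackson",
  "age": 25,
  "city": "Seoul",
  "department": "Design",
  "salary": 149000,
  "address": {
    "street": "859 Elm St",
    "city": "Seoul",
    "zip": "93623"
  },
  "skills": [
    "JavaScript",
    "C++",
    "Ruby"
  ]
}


Query: skills[-1]
Path: skills -> last element
Value: Ruby

Ruby


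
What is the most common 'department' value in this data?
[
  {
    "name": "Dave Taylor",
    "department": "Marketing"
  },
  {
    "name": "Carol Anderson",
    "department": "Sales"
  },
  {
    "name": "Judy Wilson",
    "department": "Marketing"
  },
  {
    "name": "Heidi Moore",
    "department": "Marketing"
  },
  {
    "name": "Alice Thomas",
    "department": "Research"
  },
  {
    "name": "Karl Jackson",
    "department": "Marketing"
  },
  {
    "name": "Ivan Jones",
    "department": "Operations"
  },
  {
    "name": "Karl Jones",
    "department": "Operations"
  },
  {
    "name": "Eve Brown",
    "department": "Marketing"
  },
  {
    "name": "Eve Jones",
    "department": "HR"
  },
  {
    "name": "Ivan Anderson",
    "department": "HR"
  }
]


Counting 'department' values across 11 records:

  Marketing: 5 #####
  Operations: 2 ##
  HR: 2 ##
  Sales: 1 #
  Research: 1 #

Most common: Marketing (5 times)

Marketing (5 times)


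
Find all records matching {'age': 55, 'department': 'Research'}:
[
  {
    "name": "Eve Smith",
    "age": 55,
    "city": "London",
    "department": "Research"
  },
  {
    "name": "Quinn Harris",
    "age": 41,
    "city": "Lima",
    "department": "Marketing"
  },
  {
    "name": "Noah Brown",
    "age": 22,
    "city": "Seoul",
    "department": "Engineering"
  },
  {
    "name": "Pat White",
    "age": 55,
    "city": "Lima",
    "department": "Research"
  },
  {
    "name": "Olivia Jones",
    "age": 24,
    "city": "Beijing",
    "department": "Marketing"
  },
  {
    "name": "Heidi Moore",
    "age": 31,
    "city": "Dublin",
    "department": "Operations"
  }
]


Search criteria: {'age': 55, 'department': 'Research'}

Checking 6 records:
  Eve Smith: {age: 55, department: Research} <-- MATCH
  Quinn Harris: {age: 41, department: Marketing}
  Noah Brown: {age: 22, department: Engineering}
  Pat White: {age: 55, department: Research} <-- MATCH
  Olivia Jones: {age: 24, department: Marketing}
  Heidi Moore: {age: 31, department: Operations}

Matches: ["Eve Smith", "Pat White"]

["Eve Smith", "Pat White"]


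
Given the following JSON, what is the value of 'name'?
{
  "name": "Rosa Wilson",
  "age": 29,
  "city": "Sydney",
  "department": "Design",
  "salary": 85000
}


Looking up field 'name'
Value: Rosa Wilson

Rosa Wilson


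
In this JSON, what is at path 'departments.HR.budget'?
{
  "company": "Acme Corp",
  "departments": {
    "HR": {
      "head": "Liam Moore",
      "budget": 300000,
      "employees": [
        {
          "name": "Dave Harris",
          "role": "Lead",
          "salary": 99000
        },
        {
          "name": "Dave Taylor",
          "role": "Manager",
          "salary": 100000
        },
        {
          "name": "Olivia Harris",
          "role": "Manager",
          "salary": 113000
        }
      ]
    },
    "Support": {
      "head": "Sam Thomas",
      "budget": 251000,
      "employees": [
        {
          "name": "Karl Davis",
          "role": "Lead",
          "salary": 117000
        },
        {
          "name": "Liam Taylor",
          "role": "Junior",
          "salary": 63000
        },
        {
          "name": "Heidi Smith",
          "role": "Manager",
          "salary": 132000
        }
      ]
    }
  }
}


Path: departments.HR.budget

Navigate:
  -> departments
  -> HR
  -> budget = 300000

300000


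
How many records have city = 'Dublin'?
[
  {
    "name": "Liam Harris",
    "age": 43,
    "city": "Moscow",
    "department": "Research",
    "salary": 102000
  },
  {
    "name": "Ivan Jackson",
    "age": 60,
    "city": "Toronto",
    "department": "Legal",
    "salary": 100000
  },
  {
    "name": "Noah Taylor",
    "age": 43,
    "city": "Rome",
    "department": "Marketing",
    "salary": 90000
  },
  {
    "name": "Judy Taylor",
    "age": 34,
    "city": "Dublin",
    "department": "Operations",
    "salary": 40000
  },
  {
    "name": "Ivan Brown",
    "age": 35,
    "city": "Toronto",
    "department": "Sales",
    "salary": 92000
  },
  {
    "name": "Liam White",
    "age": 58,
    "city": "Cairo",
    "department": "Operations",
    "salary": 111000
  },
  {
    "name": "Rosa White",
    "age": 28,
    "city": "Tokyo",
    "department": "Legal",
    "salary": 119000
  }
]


Data: 7 records
Condition: city = 'Dublin'

Checking each record:
  Liam Harris: Moscow
  Ivan Jackson: Toronto
  Noah Taylor: Rome
  Judy Taylor: Dublin MATCH
  Ivan Brown: Toronto
  Liam White: Cairo
  Rosa White: Tokyo

Count: 1

1
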